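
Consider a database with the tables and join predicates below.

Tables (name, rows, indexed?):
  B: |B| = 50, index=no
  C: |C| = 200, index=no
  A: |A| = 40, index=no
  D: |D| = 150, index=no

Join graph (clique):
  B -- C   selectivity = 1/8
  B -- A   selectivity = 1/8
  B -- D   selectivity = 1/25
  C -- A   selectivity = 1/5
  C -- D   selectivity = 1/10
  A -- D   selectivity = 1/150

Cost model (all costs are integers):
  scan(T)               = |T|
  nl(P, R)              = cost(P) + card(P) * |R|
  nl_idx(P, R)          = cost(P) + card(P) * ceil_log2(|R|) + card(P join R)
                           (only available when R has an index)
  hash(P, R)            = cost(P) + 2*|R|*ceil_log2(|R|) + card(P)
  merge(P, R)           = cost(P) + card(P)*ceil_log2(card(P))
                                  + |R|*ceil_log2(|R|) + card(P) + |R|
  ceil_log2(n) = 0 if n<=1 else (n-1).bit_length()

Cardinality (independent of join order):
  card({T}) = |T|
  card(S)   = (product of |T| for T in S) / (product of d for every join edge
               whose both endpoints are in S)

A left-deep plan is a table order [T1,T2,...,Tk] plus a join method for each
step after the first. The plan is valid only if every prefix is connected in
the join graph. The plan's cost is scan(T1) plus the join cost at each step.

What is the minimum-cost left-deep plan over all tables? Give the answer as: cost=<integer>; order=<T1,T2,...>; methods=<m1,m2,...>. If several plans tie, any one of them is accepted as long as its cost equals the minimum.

cost=3260; order=D,A,B,C; methods=hash,merge,merge

Selinger DP (subsets sized 1..n):
  {B}: scan cost=50, card=50
  {C}: scan cost=200, card=200
  {A}: scan cost=40, card=40
  {D}: scan cost=150, card=150
  {BC}: card=1250; try (B,hash)→1000, (C,merge)→2200, (B,merge)→2350, (C,hash)→3300, (C,nl)→10050, (B,nl)→10200; best=1000 via (B,hash)
  {AB}: card=250; try (A,hash)→580, (B,merge)→670, (B,hash)→680, (A,merge)→680, (B,nl)→2040, (A,nl)→2050; best=580 via (A,hash)
  {BD}: card=300; try (B,hash)→900, (D,merge)→1750, (B,merge)→1850, (D,hash)→2500, (D,nl)→7550, (B,nl)→7650; best=900 via (B,hash)
  {AC}: card=1600; try (A,hash)→880, (C,merge)→2120, (A,merge)→2280, (C,hash)→3280, (C,nl)→8040, (A,nl)→8200; best=880 via (A,hash)
  {CD}: card=3000; try (D,hash)→2800, (C,merge)→3300, (D,merge)→3350, (C,hash)→3500, (C,nl)→30150, (D,nl)→30200; best=2800 via (D,hash)
  {AD}: card=40; try (A,hash)→780, (D,merge)→1670, (A,merge)→1780, (D,hash)→2480, (D,nl)→6040, (A,nl)→6150; best=780 via (A,hash)
  {ABC}: card=1250; try (A,hash)→2730, (B,hash)→3080, (C,hash)→4030, (C,merge)→4630, (A,merge)→16280, (B,merge)→20430 …(+3); best=2730 via (A,hash)
  {BCD}: card=750; try (C,hash)→4400, (D,hash)→4650, (C,merge)→5700, (B,hash)→6400, (D,merge)→17350, (B,merge)→42150 …(+3); best=4400 via (C,hash)
  {ABD}: card=10; try (B,merge)→1410, (B,hash)→1420, (A,hash)→1680, (B,nl)→2780, (D,hash)→3230, (D,merge)→4180 …(+3); best=1410 via (B,merge)
  {ACD}: card=160; try (C,merge)→2860, (C,hash)→4020, (D,hash)→4880, (A,hash)→6280, (C,nl)→8780, (D,merge)→21430 …(+3); best=2860 via (C,merge)
  {ABCD}: card=5; try (C,merge)→3260, (C,nl)→3410, (B,hash)→3620, (C,hash)→4620, (B,merge)→4650, (A,hash)→5630 …(+6); best=3260 via (C,merge)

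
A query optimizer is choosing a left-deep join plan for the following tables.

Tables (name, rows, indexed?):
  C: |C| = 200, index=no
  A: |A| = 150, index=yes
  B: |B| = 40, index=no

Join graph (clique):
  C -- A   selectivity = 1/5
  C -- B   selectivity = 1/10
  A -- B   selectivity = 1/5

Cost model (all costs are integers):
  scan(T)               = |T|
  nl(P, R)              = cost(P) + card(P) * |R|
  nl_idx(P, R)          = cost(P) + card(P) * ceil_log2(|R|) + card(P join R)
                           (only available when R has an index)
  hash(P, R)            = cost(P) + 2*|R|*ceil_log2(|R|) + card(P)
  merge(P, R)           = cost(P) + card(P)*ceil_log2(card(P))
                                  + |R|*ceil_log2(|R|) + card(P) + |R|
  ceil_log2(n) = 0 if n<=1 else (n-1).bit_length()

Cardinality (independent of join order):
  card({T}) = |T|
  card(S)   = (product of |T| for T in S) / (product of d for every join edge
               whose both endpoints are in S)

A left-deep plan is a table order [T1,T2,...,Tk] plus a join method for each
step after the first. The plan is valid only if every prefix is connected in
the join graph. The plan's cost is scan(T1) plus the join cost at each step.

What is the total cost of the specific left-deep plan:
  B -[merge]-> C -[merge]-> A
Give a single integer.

step 1: scan B: cost=40, card=40
step 2: join C via merge
    card(P join C) = 40*200/(10) = 800
    cost = 40 + 40*6 + 200*8 + 40 + 200 = 2120
step 3: join A via merge
    card(P join A) = 800*150/(5*5) = 4800
    cost = 2120 + 800*10 + 150*8 + 800 + 150 = 12270

12270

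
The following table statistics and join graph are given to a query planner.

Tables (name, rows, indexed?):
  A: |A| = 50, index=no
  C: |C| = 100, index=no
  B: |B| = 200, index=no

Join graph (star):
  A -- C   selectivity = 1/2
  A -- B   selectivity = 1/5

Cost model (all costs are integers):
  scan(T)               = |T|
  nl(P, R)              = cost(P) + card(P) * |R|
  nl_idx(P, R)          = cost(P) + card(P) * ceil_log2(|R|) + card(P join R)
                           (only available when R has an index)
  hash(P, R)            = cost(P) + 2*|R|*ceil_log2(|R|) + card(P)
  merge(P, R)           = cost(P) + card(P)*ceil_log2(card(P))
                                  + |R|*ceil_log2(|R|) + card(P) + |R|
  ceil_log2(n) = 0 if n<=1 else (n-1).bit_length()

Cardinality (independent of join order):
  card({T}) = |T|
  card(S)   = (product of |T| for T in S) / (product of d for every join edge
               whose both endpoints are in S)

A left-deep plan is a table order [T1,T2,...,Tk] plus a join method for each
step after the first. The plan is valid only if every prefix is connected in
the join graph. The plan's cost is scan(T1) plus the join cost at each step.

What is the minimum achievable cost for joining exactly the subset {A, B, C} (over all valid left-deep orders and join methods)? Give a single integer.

4400

Selinger DP over subsets of {A,B,C}:
  {A}: scan cost=50, card=50
  {C}: scan cost=100, card=100
  {B}: scan cost=200, card=200
  {AC}: card=2500; try (A,hash)→800, (C,merge)→1200, (A,merge)→1250, (C,hash)→1500, (C,nl)→5050, (A,nl)→5100; best=800 via (A,hash)
  {AB}: card=2000; try (A,hash)→1000, (B,merge)→2200, (A,merge)→2350, (B,hash)→3300, (B,nl)→10050, (A,nl)→10200; best=1000 via (A,hash)
  {ABC}: card=100000; try (C,hash)→4400, (B,hash)→6500, (C,merge)→25800, (B,merge)→35100, (C,nl)→201000, (B,nl)→500800; best=4400 via (C,hash)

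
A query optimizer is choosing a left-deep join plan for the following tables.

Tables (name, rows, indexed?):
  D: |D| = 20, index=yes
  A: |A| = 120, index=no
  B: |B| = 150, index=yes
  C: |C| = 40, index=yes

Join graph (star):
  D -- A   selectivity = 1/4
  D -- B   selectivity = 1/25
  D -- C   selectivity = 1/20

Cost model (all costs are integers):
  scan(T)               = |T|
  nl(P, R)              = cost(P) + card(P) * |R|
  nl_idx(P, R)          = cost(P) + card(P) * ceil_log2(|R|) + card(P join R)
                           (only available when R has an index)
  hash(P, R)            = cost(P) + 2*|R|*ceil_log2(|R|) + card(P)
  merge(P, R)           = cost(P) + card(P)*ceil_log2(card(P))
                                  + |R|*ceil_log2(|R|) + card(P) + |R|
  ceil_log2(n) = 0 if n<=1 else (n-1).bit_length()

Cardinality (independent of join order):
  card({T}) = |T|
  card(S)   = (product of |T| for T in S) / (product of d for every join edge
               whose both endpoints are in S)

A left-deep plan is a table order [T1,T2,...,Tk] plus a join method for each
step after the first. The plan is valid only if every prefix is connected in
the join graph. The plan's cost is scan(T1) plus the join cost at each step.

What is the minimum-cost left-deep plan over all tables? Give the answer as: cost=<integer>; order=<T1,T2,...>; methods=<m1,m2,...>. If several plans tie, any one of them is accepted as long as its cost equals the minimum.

cost=2660; order=D,C,B,A; methods=nl_idx,nl_idx,hash

Selinger DP (subsets sized 1..n):
  {D}: scan cost=20, card=20
  {A}: scan cost=120, card=120
  {B}: scan cost=150, card=150
  {C}: scan cost=40, card=40
  {AD}: card=600; try (D,hash)→440, (A,merge)→1100, (D,merge)→1200, (D,nl_idx)→1320, (A,hash)→1720, (A,nl)→2420 …(+1); best=440 via (D,hash)
  {BD}: card=120; try (B,nl_idx)→300, (D,hash)→500, (D,nl_idx)→1020, (B,merge)→1490, (D,merge)→1620, (B,hash)→2440 …(+2); best=300 via (B,nl_idx)
  {CD}: card=40; try (C,nl_idx)→180, (D,hash)→280, (D,nl_idx)→280, (C,merge)→420, (D,merge)→440, (C,hash)→520 …(+2); best=180 via (C,nl_idx)
  {ABD}: card=3600; try (A,hash)→2100, (A,merge)→2220, (B,hash)→3440, (B,merge)→8390, (B,nl_idx)→8840, (A,nl)→14700 …(+1); best=2100 via (A,hash)
  {ACD}: card=1200; try (A,merge)→1420, (C,hash)→1520, (A,hash)→1900, (A,nl)→4980, (C,nl_idx)→5240, (C,merge)→7320 …(+1); best=1420 via (A,merge)
  {BCD}: card=240; try (B,nl_idx)→740, (C,hash)→900, (C,nl_idx)→1260, (C,merge)→1540, (B,merge)→1810, (B,hash)→2620 …(+2); best=740 via (B,nl_idx)
  {ABCD}: card=7200; try (A,hash)→2660, (A,merge)→3860, (B,hash)→5020, (C,hash)→6180, (B,merge)→17170, (B,nl_idx)→18220 …(+5); best=2660 via (A,hash)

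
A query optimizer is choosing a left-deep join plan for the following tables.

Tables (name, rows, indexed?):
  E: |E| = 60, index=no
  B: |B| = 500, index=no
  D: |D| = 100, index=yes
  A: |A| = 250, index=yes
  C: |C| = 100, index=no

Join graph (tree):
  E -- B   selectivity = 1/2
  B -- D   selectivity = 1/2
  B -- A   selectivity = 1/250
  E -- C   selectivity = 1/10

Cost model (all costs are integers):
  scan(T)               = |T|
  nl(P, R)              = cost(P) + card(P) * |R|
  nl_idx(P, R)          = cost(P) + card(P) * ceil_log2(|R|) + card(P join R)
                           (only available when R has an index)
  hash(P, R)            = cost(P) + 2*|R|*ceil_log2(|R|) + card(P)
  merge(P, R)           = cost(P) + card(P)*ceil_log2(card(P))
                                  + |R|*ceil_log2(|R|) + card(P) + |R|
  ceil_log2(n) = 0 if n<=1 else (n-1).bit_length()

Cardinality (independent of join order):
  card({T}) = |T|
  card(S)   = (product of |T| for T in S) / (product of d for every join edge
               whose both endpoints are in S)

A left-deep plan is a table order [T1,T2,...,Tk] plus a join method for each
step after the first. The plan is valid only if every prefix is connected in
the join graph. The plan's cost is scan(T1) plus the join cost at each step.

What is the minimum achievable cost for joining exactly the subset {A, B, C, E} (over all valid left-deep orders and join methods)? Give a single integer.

Selinger DP over subsets of {A,B,C,E}:
  {E}: scan cost=60, card=60
  {B}: scan cost=500, card=500
  {A}: scan cost=250, card=250
  {C}: scan cost=100, card=100
  {BE}: card=15000; try (E,hash)→1720, (B,merge)→5480, (E,merge)→5920, (B,hash)→9120, (B,nl)→30060, (E,nl)→30500; best=1720 via (E,hash)
  {CE}: card=600; try (E,hash)→920, (C,merge)→1280, (E,merge)→1320, (C,hash)→1520, (C,nl)→6060, (E,nl)→6100; best=920 via (E,hash)
  {AB}: card=500; try (A,hash)→5000, (A,nl_idx)→5000, (B,merge)→7500, (A,merge)→7750, (B,hash)→9500, (B,nl)→125250 …(+1); best=5000 via (A,hash)
  {ABE}: card=15000; try (E,hash)→6220, (E,merge)→10420, (A,hash)→20720, (E,nl)→35000, (A,nl_idx)→136720, (A,merge)→228970 …(+1); best=6220 via (E,hash)
  {BCE}: card=150000; try (B,hash)→10520, (B,merge)→12520, (C,hash)→18120, (C,merge)→227520, (B,nl)→300920, (C,nl)→1501720; best=10520 via (B,hash)
  {ABCE}: card=150000; try (C,hash)→22620, (A,hash)→164520, (C,merge)→232020, (A,nl_idx)→1360520, (C,nl)→1506220, (A,merge)→2862770 …(+1); best=22620 via (C,hash)

22620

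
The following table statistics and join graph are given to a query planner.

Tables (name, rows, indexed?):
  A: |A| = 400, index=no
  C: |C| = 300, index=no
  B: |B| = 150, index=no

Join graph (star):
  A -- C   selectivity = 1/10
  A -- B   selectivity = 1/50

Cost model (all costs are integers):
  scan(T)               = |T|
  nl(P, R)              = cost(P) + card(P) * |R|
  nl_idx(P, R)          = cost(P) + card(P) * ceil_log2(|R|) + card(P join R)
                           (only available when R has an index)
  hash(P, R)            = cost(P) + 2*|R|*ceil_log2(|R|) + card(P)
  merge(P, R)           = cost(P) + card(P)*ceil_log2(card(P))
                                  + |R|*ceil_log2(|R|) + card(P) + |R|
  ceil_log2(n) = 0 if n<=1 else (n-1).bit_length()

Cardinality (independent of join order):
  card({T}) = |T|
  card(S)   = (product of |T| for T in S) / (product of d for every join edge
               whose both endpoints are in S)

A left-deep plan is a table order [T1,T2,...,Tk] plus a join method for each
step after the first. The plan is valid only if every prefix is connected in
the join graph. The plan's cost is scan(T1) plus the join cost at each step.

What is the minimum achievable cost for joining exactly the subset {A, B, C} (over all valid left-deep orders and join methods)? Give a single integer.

Selinger DP over subsets of {A,B,C}:
  {A}: scan cost=400, card=400
  {C}: scan cost=300, card=300
  {B}: scan cost=150, card=150
  {AC}: card=12000; try (C,hash)→6200, (A,merge)→7300, (C,merge)→7400, (A,hash)→7800, (A,nl)→120300, (C,nl)→120400; best=6200 via (C,hash)
  {AB}: card=1200; try (B,hash)→3200, (A,merge)→5500, (B,merge)→5750, (A,hash)→7500, (A,nl)→60150, (B,nl)→60400; best=3200 via (B,hash)
  {ABC}: card=36000; try (C,hash)→9800, (C,merge)→20600, (B,hash)→20600, (B,merge)→187550, (C,nl)→363200, (B,nl)→1806200; best=9800 via (C,hash)

9800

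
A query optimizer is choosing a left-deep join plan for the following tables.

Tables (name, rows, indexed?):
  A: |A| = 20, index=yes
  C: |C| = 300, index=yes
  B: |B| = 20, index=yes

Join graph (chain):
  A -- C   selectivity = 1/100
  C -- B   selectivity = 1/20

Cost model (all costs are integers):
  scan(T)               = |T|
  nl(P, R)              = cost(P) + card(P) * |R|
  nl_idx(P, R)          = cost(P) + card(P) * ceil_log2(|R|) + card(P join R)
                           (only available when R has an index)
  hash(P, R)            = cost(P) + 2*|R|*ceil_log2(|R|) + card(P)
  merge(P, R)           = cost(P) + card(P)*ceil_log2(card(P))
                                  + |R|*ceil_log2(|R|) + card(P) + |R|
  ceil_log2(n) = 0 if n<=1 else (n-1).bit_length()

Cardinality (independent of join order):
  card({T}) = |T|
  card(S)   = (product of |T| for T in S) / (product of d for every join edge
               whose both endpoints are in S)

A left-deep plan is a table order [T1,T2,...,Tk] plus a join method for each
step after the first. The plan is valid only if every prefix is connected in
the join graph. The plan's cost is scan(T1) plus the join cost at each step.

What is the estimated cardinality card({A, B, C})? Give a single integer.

60

Tables in S: A(20), B(20), C(300)
Edges inside S: A-C(d=100), C-B(d=20)
numerator = 20 * 20 * 300 = 120000
denominator = 100 * 20 = 2000
card(S) = 120000 / 2000 = 60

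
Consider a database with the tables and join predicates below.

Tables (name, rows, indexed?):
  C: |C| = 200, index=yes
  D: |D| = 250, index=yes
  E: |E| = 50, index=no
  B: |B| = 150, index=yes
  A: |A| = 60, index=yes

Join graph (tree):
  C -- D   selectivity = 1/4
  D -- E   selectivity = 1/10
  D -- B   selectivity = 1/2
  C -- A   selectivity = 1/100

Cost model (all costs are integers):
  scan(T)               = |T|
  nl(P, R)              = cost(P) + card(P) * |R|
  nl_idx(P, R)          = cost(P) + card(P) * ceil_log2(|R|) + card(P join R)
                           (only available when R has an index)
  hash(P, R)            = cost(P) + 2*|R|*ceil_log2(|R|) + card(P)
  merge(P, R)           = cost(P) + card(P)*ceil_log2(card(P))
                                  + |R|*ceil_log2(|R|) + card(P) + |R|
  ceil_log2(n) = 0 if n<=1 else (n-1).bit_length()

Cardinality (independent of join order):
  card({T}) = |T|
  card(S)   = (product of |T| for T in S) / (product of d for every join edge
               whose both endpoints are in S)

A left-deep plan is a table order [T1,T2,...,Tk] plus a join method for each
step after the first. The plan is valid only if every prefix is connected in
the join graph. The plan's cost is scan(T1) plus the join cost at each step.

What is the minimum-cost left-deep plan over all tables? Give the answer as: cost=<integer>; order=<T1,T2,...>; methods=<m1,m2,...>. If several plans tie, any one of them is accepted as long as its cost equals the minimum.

cost=51870; order=A,C,D,E,B; methods=nl_idx,merge,hash,hash

Selinger DP (subsets sized 1..n):
  {C}: scan cost=200, card=200
  {D}: scan cost=250, card=250
  {E}: scan cost=50, card=50
  {B}: scan cost=150, card=150
  {A}: scan cost=60, card=60
  {CD}: card=12500; try (C,hash)→3700, (D,merge)→4250, (C,merge)→4300, (D,hash)→4400, (D,nl_idx)→14300, (C,nl_idx)→14750 …(+2); best=3700 via (C,hash)
  {AC}: card=120; try (C,nl_idx)→660, (A,hash)→1120, (A,nl_idx)→1520, (C,merge)→2280, (A,merge)→2420, (C,hash)→3320 …(+2); best=660 via (C,nl_idx)
  {DE}: card=1250; try (E,hash)→1100, (D,nl_idx)→1700, (D,merge)→2650, (E,merge)→2850, (D,hash)→4100, (D,nl)→12550 …(+1); best=1100 via (E,hash)
  {BD}: card=18750; try (B,hash)→2900, (D,merge)→3750, (B,merge)→3850, (D,hash)→4300, (D,nl_idx)→20100, (B,nl_idx)→21000 …(+2); best=2900 via (B,hash)
  {CDE}: card=62500; try (C,hash)→5550, (E,hash)→16800, (C,merge)→17900, (C,nl_idx)→73600, (E,merge)→191550, (C,nl)→251100 …(+1); best=5550 via (C,hash)
  {BCD}: card=937500; try (B,hash)→18600, (C,hash)→24850, (B,merge)→192550, (C,merge)→304700, (B,nl_idx)→1041200, (C,nl_idx)→1090400 …(+2); best=18600 via (B,hash)
  {ACD}: card=7500; try (D,merge)→3870, (D,hash)→4780, (D,nl_idx)→9120, (A,hash)→16920, (D,nl)→30660, (A,nl_idx)→86200 …(+2); best=3870 via (D,merge)
  {BDE}: card=93750; try (B,hash)→4750, (B,merge)→17450, (E,hash)→22250, (B,nl_idx)→104850, (B,nl)→188600, (E,merge)→303250 …(+1); best=4750 via (B,hash)
  {BCDE}: card=4687500; try (B,hash)→70450, (C,hash)→101700, (E,hash)→956700, (B,merge)→1069400, (C,merge)→1694050, (B,nl_idx)→5193050 …(+5); best=70450 via (B,hash)
  {ACDE}: card=37500; try (E,hash)→11970, (A,hash)→68770, (E,merge)→109220, (E,nl)→378870, (A,nl_idx)→418050, (A,merge)→1068470 …(+1); best=11970 via (E,hash)
  {ABCD}: card=562500; try (B,hash)→13770, (B,merge)→110220, (B,nl_idx)→626370, (A,hash)→956820, (B,nl)→1128870, (A,nl_idx)→6206100 …(+2); best=13770 via (B,hash)
  {ABCDE}: card=2812500; try (B,hash)→51870, (E,hash)→576870, (B,merge)→650820, (B,nl_idx)→3124470, (A,hash)→4758670, (B,nl)→5636970 …(+5); best=51870 via (B,hash)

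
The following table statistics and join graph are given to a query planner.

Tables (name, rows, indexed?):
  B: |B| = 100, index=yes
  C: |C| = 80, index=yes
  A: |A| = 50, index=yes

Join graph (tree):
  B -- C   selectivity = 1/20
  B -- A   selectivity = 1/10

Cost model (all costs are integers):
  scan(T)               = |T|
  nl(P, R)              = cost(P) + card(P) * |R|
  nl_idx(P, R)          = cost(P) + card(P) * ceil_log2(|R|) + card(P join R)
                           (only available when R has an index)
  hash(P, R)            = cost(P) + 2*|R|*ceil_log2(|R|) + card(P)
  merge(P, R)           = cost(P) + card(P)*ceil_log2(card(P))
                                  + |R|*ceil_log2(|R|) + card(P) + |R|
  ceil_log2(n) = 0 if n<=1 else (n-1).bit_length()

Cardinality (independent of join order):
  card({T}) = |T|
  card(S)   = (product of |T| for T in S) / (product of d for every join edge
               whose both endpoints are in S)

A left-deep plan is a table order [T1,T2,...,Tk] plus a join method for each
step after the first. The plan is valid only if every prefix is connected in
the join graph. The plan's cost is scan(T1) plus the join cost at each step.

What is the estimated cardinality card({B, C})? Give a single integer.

Tables in S: B(100), C(80)
Edges inside S: B-C(d=20)
numerator = 100 * 80 = 8000
denominator = 20 = 20
card(S) = 8000 / 20 = 400

400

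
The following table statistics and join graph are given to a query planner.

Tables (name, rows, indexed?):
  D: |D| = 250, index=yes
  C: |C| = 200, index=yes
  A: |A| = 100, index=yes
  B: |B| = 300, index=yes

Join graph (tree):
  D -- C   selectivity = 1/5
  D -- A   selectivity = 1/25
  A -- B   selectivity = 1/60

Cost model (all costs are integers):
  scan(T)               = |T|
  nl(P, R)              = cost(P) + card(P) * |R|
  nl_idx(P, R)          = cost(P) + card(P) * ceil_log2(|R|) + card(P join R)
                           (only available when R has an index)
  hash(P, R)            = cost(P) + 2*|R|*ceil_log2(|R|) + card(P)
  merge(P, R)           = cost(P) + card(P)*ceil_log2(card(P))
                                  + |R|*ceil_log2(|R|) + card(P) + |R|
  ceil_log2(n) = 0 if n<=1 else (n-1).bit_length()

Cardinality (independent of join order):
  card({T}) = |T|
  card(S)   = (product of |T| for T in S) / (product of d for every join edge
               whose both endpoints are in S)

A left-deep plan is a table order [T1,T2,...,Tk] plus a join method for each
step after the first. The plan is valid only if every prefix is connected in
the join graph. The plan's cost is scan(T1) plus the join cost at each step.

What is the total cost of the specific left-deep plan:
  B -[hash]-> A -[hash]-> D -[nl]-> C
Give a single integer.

step 1: scan B: cost=300, card=300
step 2: join A via hash
    card(P join A) = 300*100/(60) = 500
    cost = 300 + 2*100*7 + 300 = 2000
step 3: join D via hash
    card(P join D) = 500*250/(25) = 5000
    cost = 2000 + 2*250*8 + 500 = 6500
step 4: join C via nl
    card(P join C) = 5000*200/(5) = 200000
    cost = 6500 + 5000*200 = 1006500

1006500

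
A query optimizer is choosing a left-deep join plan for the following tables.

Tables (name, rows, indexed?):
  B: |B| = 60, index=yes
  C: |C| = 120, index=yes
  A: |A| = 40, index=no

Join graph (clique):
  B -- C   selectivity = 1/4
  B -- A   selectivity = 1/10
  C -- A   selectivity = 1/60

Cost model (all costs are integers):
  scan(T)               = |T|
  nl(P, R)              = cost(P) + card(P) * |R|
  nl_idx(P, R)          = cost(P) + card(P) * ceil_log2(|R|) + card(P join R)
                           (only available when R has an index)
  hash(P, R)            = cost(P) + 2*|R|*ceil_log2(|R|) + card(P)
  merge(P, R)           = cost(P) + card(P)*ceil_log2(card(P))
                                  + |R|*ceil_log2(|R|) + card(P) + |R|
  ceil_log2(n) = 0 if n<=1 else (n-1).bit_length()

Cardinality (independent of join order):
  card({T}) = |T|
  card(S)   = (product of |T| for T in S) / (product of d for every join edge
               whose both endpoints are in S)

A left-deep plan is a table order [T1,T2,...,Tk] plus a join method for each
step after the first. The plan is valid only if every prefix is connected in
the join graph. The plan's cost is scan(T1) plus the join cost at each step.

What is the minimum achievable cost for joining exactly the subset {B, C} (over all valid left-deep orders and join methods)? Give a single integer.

960

Selinger DP over subsets of {B,C}:
  {B}: scan cost=60, card=60
  {C}: scan cost=120, card=120
  {BC}: card=1800; try (B,hash)→960, (C,merge)→1440, (B,merge)→1500, (C,hash)→1800, (C,nl_idx)→2280, (B,nl_idx)→2640 …(+2); best=960 via (B,hash)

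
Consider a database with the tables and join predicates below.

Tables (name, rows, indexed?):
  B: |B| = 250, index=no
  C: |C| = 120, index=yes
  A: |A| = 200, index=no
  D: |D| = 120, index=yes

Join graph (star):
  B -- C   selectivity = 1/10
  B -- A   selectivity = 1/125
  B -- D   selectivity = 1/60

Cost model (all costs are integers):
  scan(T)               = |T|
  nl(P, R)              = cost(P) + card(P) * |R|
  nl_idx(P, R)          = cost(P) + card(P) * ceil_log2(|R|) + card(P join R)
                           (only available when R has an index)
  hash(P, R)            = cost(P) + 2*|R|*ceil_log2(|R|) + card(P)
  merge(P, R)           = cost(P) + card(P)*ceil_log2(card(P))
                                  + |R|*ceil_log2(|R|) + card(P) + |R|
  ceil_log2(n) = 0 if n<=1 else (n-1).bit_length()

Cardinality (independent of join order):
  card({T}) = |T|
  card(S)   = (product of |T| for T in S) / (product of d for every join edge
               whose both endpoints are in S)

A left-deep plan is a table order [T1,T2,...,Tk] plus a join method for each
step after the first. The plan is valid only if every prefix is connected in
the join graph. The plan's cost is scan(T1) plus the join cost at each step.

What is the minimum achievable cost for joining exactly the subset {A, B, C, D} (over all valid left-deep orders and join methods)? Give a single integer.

8260

Selinger DP over subsets of {A,B,C,D}:
  {B}: scan cost=250, card=250
  {C}: scan cost=120, card=120
  {A}: scan cost=200, card=200
  {D}: scan cost=120, card=120
  {BC}: card=3000; try (C,hash)→2180, (B,merge)→3330, (C,merge)→3460, (B,hash)→4240, (C,nl_idx)→5000, (B,nl)→30120 …(+1); best=2180 via (C,hash)
  {AB}: card=400; try (A,hash)→3700, (B,merge)→4250, (A,merge)→4300, (B,hash)→4400, (B,nl)→50200, (A,nl)→50250; best=3700 via (A,hash)
  {BD}: card=500; try (D,hash)→2180, (D,nl_idx)→2500, (B,merge)→3330, (D,merge)→3460, (B,hash)→4240, (B,nl)→30120 …(+1); best=2180 via (D,hash)
  {ABC}: card=4800; try (C,hash)→5780, (A,hash)→8380, (C,merge)→8660, (C,nl_idx)→11300, (A,merge)→42980, (C,nl)→51700 …(+1); best=5780 via (C,hash)
  {BCD}: card=6000; try (C,hash)→4360, (D,hash)→6860, (C,merge)→8140, (C,nl_idx)→11680, (D,nl_idx)→29180, (D,merge)→42140 …(+2); best=4360 via (C,hash)
  {ABD}: card=800; try (D,hash)→5780, (A,hash)→5880, (D,nl_idx)→7300, (D,merge)→8660, (A,merge)→8980, (D,nl)→51700 …(+1); best=5780 via (D,hash)
  {ABCD}: card=9600; try (C,hash)→8260, (D,hash)→12260, (A,hash)→13560, (C,merge)→15540, (C,nl_idx)→20980, (D,nl_idx)→48980 …(+5); best=8260 via (C,hash)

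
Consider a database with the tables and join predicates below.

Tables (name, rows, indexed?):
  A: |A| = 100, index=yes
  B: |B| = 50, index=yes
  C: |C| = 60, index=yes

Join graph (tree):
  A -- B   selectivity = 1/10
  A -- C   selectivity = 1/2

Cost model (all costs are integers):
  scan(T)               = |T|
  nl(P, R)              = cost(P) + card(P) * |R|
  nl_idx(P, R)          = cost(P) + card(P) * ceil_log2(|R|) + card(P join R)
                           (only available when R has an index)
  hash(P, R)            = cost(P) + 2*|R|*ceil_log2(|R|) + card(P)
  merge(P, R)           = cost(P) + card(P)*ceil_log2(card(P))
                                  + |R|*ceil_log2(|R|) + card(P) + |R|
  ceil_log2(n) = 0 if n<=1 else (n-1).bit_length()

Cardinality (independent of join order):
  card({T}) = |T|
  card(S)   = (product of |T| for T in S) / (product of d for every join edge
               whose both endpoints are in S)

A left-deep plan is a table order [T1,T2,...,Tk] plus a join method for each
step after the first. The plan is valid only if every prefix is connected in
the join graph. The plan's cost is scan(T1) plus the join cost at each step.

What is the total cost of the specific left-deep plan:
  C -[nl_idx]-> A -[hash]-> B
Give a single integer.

step 1: scan C: cost=60, card=60
step 2: join A via nl_idx
    card(P join A) = 60*100/(2) = 3000
    cost = 60 + 60*7 + 3000 = 3480
step 3: join B via hash
    card(P join B) = 3000*50/(10) = 15000
    cost = 3480 + 2*50*6 + 3000 = 7080

7080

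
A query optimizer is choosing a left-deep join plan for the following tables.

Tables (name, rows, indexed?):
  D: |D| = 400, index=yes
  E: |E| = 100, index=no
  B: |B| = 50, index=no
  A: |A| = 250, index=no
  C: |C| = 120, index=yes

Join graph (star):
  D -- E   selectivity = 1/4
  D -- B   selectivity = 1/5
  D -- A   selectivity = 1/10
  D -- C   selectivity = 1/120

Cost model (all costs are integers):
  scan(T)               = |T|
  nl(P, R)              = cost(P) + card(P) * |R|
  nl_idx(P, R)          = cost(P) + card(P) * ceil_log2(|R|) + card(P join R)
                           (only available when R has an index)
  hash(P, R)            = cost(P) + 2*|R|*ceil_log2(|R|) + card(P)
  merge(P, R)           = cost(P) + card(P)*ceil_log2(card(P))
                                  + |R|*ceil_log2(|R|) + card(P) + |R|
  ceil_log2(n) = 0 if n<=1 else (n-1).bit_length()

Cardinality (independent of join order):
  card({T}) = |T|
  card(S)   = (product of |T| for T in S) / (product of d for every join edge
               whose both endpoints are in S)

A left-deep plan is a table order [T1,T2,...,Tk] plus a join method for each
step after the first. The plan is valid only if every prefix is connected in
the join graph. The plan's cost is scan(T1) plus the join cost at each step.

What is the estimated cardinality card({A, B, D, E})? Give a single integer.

2500000

Tables in S: A(250), B(50), D(400), E(100)
Edges inside S: D-E(d=4), D-B(d=5), D-A(d=10)
numerator = 250 * 50 * 400 * 100 = 500000000
denominator = 4 * 5 * 10 = 200
card(S) = 500000000 / 200 = 2500000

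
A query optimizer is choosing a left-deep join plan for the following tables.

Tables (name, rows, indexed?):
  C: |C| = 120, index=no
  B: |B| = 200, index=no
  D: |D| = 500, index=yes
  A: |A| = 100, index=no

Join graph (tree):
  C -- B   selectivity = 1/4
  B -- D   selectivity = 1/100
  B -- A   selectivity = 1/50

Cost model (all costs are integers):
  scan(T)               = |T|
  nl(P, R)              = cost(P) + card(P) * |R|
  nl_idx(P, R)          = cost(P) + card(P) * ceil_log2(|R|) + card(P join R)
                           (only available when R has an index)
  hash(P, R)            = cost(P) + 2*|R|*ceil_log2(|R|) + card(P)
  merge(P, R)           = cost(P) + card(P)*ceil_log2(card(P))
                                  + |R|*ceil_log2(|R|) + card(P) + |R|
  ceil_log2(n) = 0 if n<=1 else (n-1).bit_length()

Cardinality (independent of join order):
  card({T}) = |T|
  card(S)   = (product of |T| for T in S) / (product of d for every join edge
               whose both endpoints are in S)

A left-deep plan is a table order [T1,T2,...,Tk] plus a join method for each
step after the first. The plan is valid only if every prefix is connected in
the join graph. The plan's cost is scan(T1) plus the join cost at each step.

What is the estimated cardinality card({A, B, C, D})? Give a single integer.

Tables in S: A(100), B(200), C(120), D(500)
Edges inside S: C-B(d=4), B-D(d=100), B-A(d=50)
numerator = 100 * 200 * 120 * 500 = 1200000000
denominator = 4 * 100 * 50 = 20000
card(S) = 1200000000 / 20000 = 60000

60000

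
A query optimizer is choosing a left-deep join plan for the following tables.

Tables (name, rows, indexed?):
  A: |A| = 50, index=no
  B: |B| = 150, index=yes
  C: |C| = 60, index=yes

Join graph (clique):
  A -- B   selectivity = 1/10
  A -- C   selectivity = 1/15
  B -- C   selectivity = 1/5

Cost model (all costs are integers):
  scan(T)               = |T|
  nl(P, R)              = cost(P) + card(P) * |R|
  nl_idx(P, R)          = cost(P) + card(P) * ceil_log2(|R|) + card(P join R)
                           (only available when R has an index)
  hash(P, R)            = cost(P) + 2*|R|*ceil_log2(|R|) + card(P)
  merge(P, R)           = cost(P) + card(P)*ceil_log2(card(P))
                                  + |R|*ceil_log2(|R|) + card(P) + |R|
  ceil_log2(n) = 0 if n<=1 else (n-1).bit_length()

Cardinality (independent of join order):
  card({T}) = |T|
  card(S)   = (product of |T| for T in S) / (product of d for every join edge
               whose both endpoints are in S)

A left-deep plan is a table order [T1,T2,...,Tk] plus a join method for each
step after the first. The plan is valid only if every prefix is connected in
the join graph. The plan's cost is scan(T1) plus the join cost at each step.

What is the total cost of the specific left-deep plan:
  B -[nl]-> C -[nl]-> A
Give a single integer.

99150

step 1: scan B: cost=150, card=150
step 2: join C via nl
    card(P join C) = 150*60/(5) = 1800
    cost = 150 + 150*60 = 9150
step 3: join A via nl
    card(P join A) = 1800*50/(10*15) = 600
    cost = 9150 + 1800*50 = 99150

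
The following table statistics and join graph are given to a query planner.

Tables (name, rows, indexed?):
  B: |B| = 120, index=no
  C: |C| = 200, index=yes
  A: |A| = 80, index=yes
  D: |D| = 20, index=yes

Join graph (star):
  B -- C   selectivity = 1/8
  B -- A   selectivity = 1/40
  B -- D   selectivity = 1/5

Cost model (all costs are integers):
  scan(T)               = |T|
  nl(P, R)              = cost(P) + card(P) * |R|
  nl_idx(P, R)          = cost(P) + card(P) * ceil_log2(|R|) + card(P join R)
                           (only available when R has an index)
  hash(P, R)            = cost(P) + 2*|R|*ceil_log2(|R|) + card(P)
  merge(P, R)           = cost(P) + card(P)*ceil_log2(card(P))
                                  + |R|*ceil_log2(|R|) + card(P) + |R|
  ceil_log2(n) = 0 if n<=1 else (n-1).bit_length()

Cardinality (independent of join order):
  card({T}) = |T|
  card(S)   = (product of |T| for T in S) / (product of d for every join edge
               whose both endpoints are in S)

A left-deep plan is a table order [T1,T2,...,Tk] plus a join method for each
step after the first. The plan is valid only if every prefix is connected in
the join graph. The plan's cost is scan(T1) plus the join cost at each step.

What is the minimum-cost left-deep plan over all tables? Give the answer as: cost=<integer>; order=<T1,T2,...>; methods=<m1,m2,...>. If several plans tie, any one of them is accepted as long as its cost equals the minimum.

Selinger DP (subsets sized 1..n):
  {B}: scan cost=120, card=120
  {C}: scan cost=200, card=200
  {A}: scan cost=80, card=80
  {D}: scan cost=20, card=20
  {BC}: card=3000; try (B,hash)→2080, (C,merge)→2880, (B,merge)→2960, (C,hash)→3440, (C,nl_idx)→4080, (C,nl)→24120 …(+1); best=2080 via (B,hash)
  {AB}: card=240; try (A,nl_idx)→1200, (A,hash)→1360, (B,merge)→1680, (A,merge)→1720, (B,hash)→1840, (B,nl)→9680 …(+1); best=1200 via (A,nl_idx)
  {BD}: card=480; try (D,hash)→440, (B,merge)→1100, (D,merge)→1200, (D,nl_idx)→1200, (B,hash)→1720, (B,nl)→2420 …(+1); best=440 via (D,hash)
  {ABC}: card=6000; try (C,hash)→4640, (C,merge)→5160, (A,hash)→6200, (C,nl_idx)→9120, (A,nl_idx)→29080, (A,merge)→41720 …(+2); best=4640 via (C,hash)
  {BCD}: card=12000; try (C,hash)→4120, (D,hash)→5280, (C,merge)→7040, (C,nl_idx)→16280, (D,nl_idx)→29080, (D,merge)→41200 …(+2); best=4120 via (C,hash)
  {ABD}: card=960; try (D,hash)→1640, (A,hash)→2040, (D,nl_idx)→3360, (D,merge)→3480, (A,nl_idx)→4760, (A,merge)→5880 …(+2); best=1640 via (D,hash)
  {ABCD}: card=24000; try (C,hash)→5800, (D,hash)→10840, (C,merge)→14000, (A,hash)→17240, (C,nl_idx)→33320, (D,nl_idx)→58640 …(+6); best=5800 via (C,hash)

cost=5800; order=B,A,D,C; methods=nl_idx,hash,hash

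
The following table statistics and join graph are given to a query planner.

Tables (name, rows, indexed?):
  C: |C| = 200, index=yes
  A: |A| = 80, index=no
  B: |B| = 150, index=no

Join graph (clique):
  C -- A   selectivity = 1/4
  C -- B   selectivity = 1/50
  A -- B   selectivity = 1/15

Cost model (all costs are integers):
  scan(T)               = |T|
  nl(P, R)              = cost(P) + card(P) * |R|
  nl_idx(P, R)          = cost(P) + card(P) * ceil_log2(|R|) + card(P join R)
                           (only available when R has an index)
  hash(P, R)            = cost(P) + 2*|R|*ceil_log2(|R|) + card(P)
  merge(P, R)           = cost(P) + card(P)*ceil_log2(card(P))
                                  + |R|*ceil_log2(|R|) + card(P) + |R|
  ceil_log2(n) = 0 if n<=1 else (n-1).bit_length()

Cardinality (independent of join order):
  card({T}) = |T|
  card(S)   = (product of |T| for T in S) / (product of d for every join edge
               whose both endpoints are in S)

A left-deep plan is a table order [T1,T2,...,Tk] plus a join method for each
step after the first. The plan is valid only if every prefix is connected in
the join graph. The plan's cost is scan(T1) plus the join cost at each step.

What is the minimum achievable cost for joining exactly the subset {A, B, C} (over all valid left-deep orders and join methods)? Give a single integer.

3670

Selinger DP over subsets of {A,B,C}:
  {C}: scan cost=200, card=200
  {A}: scan cost=80, card=80
  {B}: scan cost=150, card=150
  {AC}: card=4000; try (A,hash)→1520, (C,merge)→2520, (A,merge)→2640, (C,hash)→3360, (C,nl_idx)→4720, (C,nl)→16080 …(+1); best=1520 via (A,hash)
  {BC}: card=600; try (C,nl_idx)→1950, (B,hash)→2800, (C,merge)→3300, (B,merge)→3350, (C,hash)→3500, (C,nl)→30150 …(+1); best=1950 via (C,nl_idx)
  {AB}: card=800; try (A,hash)→1420, (B,merge)→2070, (A,merge)→2140, (B,hash)→2560, (B,nl)→12080, (A,nl)→12150; best=1420 via (A,hash)
  {ABC}: card=800; try (A,hash)→3670, (C,hash)→5420, (B,hash)→7920, (C,nl_idx)→8620, (A,merge)→9190, (C,merge)→12020 …(+4); best=3670 via (A,hash)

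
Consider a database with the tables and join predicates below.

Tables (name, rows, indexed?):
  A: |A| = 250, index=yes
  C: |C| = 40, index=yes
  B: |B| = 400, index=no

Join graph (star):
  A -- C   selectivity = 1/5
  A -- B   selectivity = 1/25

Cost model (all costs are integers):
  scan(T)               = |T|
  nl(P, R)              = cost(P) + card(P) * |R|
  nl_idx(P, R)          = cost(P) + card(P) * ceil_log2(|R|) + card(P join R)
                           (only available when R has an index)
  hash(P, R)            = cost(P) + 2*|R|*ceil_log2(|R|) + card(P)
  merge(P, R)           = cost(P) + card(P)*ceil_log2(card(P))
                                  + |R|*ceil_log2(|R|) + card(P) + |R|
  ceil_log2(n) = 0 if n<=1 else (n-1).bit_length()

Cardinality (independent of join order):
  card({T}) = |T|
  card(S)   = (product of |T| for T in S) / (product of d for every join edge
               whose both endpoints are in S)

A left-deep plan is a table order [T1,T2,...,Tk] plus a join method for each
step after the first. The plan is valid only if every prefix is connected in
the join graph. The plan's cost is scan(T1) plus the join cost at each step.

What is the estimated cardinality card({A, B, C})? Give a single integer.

32000

Tables in S: A(250), B(400), C(40)
Edges inside S: A-C(d=5), A-B(d=25)
numerator = 250 * 400 * 40 = 4000000
denominator = 5 * 25 = 125
card(S) = 4000000 / 125 = 32000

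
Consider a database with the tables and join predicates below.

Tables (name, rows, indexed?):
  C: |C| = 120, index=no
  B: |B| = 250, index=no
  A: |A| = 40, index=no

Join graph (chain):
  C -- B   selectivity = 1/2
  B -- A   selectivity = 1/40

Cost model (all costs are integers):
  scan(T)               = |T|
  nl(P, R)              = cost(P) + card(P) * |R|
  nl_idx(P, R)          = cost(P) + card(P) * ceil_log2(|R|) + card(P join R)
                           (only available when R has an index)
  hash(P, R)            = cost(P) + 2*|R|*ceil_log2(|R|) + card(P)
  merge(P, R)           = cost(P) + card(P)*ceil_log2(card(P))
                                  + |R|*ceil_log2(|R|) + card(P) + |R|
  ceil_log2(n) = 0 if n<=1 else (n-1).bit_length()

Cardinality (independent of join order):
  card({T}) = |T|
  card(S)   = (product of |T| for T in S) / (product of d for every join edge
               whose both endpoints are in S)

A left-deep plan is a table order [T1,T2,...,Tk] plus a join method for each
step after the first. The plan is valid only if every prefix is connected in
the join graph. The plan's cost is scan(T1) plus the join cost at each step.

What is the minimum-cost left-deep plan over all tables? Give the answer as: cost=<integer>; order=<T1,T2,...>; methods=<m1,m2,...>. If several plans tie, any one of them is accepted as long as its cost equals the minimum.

Selinger DP (subsets sized 1..n):
  {C}: scan cost=120, card=120
  {B}: scan cost=250, card=250
  {A}: scan cost=40, card=40
  {BC}: card=15000; try (C,hash)→2180, (B,merge)→3330, (C,merge)→3460, (B,hash)→4240, (B,nl)→30120, (C,nl)→30250; best=2180 via (C,hash)
  {AB}: card=250; try (A,hash)→980, (B,merge)→2570, (A,merge)→2780, (B,hash)→4080, (B,nl)→10040, (A,nl)→10250; best=980 via (A,hash)
  {ABC}: card=15000; try (C,hash)→2910, (C,merge)→4190, (A,hash)→17660, (C,nl)→30980, (A,merge)→227460, (A,nl)→602180; best=2910 via (C,hash)

cost=2910; order=B,A,C; methods=hash,hash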